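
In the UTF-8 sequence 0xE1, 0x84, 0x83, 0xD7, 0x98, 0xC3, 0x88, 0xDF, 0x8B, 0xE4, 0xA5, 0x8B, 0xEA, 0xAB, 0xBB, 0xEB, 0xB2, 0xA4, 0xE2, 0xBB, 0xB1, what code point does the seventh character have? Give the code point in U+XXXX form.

U+BCA4

Offset 0: leading byte 0xE1 = 11100001 → 3-byte char #1 = E1 84 83.
Offset 3: leading byte 0xD7 = 11010111 → 2-byte char #2 = D7 98.
Offset 5: leading byte 0xC3 = 11000011 → 2-byte char #3 = C3 88.
Offset 7: leading byte 0xDF = 11011111 → 2-byte char #4 = DF 8B.
Offset 9: leading byte 0xE4 = 11100100 → 3-byte char #5 = E4 A5 8B.
Offset 12: leading byte 0xEA = 11101010 → 3-byte char #6 = EA AB BB.
Offset 15: leading byte 0xEB = 11101011 → 3-byte char #7 = EB B2 A4.
Leading byte 0xEB = 11101011 matches 1110xxxx → 3-byte sequence.
Byte 1: 0xEB = 11101011, payload 1011 (4 bits).
Byte 2: 0xB2 = 10110010 (10xxxxxx ✓), payload 110010.
Byte 3: 0xA4 = 10100100 (10xxxxxx ✓), payload 100100.
Concatenate: 1011110010100100 = 0xBCA4 (16 bits → U+BCA4).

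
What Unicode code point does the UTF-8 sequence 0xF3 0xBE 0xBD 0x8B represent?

U+FEF4B

Leading byte 0xF3 = 11110011 matches 11110xxx → 4-byte sequence.
Byte 1: 0xF3 = 11110011, payload 011 (3 bits).
Byte 2: 0xBE = 10111110 (10xxxxxx ✓), payload 111110.
Byte 3: 0xBD = 10111101 (10xxxxxx ✓), payload 111101.
Byte 4: 0x8B = 10001011 (10xxxxxx ✓), payload 001011.
Concatenate: 011111110111101001011 = 0xFEF4B (21 bits → U+FEF4B).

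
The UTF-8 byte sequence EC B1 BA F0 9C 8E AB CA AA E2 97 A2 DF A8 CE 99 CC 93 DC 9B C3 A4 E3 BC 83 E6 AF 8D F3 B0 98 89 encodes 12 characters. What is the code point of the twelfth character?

Offset 0: leading byte 0xEC = 11101100 → 3-byte char #1 = EC B1 BA.
Offset 3: leading byte 0xF0 = 11110000 → 4-byte char #2 = F0 9C 8E AB.
Offset 7: leading byte 0xCA = 11001010 → 2-byte char #3 = CA AA.
Offset 9: leading byte 0xE2 = 11100010 → 3-byte char #4 = E2 97 A2.
Offset 12: leading byte 0xDF = 11011111 → 2-byte char #5 = DF A8.
Offset 14: leading byte 0xCE = 11001110 → 2-byte char #6 = CE 99.
Offset 16: leading byte 0xCC = 11001100 → 2-byte char #7 = CC 93.
Offset 18: leading byte 0xDC = 11011100 → 2-byte char #8 = DC 9B.
Offset 20: leading byte 0xC3 = 11000011 → 2-byte char #9 = C3 A4.
Offset 22: leading byte 0xE3 = 11100011 → 3-byte char #10 = E3 BC 83.
Offset 25: leading byte 0xE6 = 11100110 → 3-byte char #11 = E6 AF 8D.
Offset 28: leading byte 0xF3 = 11110011 → 4-byte char #12 = F3 B0 98 89.
Leading byte 0xF3 = 11110011 matches 11110xxx → 4-byte sequence.
Byte 1: 0xF3 = 11110011, payload 011 (3 bits).
Byte 2: 0xB0 = 10110000 (10xxxxxx ✓), payload 110000.
Byte 3: 0x98 = 10011000 (10xxxxxx ✓), payload 011000.
Byte 4: 0x89 = 10001001 (10xxxxxx ✓), payload 001001.
Concatenate: 011110000011000001001 = 0xF0609 (21 bits → U+F0609).

U+F0609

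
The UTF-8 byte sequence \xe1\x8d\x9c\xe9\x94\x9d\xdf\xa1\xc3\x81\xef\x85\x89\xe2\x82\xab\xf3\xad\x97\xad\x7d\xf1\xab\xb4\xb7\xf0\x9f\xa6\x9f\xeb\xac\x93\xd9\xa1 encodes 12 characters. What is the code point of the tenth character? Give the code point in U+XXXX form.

U+1F99F

Offset 0: leading byte 0xE1 = 11100001 → 3-byte char #1 = E1 8D 9C.
Offset 3: leading byte 0xE9 = 11101001 → 3-byte char #2 = E9 94 9D.
Offset 6: leading byte 0xDF = 11011111 → 2-byte char #3 = DF A1.
Offset 8: leading byte 0xC3 = 11000011 → 2-byte char #4 = C3 81.
Offset 10: leading byte 0xEF = 11101111 → 3-byte char #5 = EF 85 89.
Offset 13: leading byte 0xE2 = 11100010 → 3-byte char #6 = E2 82 AB.
Offset 16: leading byte 0xF3 = 11110011 → 4-byte char #7 = F3 AD 97 AD.
Offset 20: leading byte 0x7D = 01111101 → 1-byte char #8 = 7D.
Offset 21: leading byte 0xF1 = 11110001 → 4-byte char #9 = F1 AB B4 B7.
Offset 25: leading byte 0xF0 = 11110000 → 4-byte char #10 = F0 9F A6 9F.
Leading byte 0xF0 = 11110000 matches 11110xxx → 4-byte sequence.
Byte 1: 0xF0 = 11110000, payload 000 (3 bits).
Byte 2: 0x9F = 10011111 (10xxxxxx ✓), payload 011111.
Byte 3: 0xA6 = 10100110 (10xxxxxx ✓), payload 100110.
Byte 4: 0x9F = 10011111 (10xxxxxx ✓), payload 011111.
Concatenate: 000011111100110011111 = 0x1F99F (21 bits → U+1F99F).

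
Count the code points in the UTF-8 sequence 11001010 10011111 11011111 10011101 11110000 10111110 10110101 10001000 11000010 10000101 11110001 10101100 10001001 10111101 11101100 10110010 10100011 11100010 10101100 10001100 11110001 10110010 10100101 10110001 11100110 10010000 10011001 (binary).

Byte at offset 0: 0xCA = 11001010 → 2-byte char (#1). Advance 2.
Byte at offset 2: 0xDF = 11011111 → 2-byte char (#2). Advance 2.
Byte at offset 4: 0xF0 = 11110000 → 4-byte char (#3). Advance 4.
Byte at offset 8: 0xC2 = 11000010 → 2-byte char (#4). Advance 2.
Byte at offset 10: 0xF1 = 11110001 → 4-byte char (#5). Advance 4.
Byte at offset 14: 0xEC = 11101100 → 3-byte char (#6). Advance 3.
Byte at offset 17: 0xE2 = 11100010 → 3-byte char (#7). Advance 3.
Byte at offset 20: 0xF1 = 11110001 → 4-byte char (#8). Advance 4.
Byte at offset 24: 0xE6 = 11100110 → 3-byte char (#9). Advance 3.
Reached end at offset 27 after 9 code points.

9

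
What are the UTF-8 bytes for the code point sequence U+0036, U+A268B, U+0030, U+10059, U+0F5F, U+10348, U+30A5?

36 F2 A2 9A 8B 30 F0 90 81 99 E0 BD 9F F0 90 8D 88 E3 82 A5

U+0036: 1-byte form → 36.
U+A268B: 4-byte form → F2 A2 9A 8B.
U+0030: 1-byte form → 30.
U+10059: 4-byte form → F0 90 81 99.
U+0F5F: 3-byte form → E0 BD 9F.
U+10348: 4-byte form → F0 90 8D 88.
U+30A5: 3-byte form → E3 82 A5.
Concatenated (20 bytes): 36 F2 A2 9A 8B 30 F0 90 81 99 E0 BD 9F F0 90 8D 88 E3 82 A5.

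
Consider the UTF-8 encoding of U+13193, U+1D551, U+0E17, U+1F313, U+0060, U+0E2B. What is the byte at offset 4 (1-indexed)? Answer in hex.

0x93

1-indexed offset 4 is 0-indexed offset 3.
U+13193 → 4-byte form F0 93 86 93 at offsets 0–3.
Offset 3 falls in char 1's range; it's byte 4 of F0 93 86 93 = 0x93.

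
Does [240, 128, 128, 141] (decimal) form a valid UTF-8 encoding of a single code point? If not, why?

invalid (overlong encoding)

Leading byte 0xF0 = 11110000 → 4-byte form.
Continuation bytes all match 10xxxxxx. Payload decodes to 0xD.
But 0xD < 0x10000, the minimum for a 4-byte sequence — this is an overlong encoding.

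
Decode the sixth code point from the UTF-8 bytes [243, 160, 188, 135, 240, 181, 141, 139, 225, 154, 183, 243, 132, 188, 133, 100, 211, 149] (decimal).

Offset 0: leading byte 0xF3 = 11110011 → 4-byte char #1 = F3 A0 BC 87.
Offset 4: leading byte 0xF0 = 11110000 → 4-byte char #2 = F0 B5 8D 8B.
Offset 8: leading byte 0xE1 = 11100001 → 3-byte char #3 = E1 9A B7.
Offset 11: leading byte 0xF3 = 11110011 → 4-byte char #4 = F3 84 BC 85.
Offset 15: leading byte 0x64 = 01100100 → 1-byte char #5 = 64.
Offset 16: leading byte 0xD3 = 11010011 → 2-byte char #6 = D3 95.
Leading byte 0xD3 = 11010011 matches 110xxxxx → 2-byte sequence.
Byte 1: 0xD3 = 11010011, payload 10011 (5 bits).
Byte 2: 0x95 = 10010101 (10xxxxxx ✓), payload 010101.
Concatenate: 10011010101 = 0x4D5 (11 bits → U+04D5).

U+04D5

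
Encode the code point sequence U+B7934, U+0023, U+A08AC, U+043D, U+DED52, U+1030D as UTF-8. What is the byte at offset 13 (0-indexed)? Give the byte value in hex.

U+B7934 → 4-byte form F2 B7 A4 B4 at offsets 0–3.
U+0023 → 1-byte form 23 at offsets 4–4.
U+A08AC → 4-byte form F2 A0 A2 AC at offsets 5–8.
U+043D → 2-byte form D0 BD at offsets 9–10.
U+DED52 → 4-byte form F3 9E B5 92 at offsets 11–14.
Offset 13 falls in char 5's range; it's byte 3 of F3 9E B5 92 = 0xB5.

0xB5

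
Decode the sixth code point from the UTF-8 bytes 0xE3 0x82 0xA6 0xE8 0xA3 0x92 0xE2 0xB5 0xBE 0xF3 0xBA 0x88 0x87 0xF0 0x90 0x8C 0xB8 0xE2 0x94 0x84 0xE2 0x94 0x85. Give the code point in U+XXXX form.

U+2504

Offset 0: leading byte 0xE3 = 11100011 → 3-byte char #1 = E3 82 A6.
Offset 3: leading byte 0xE8 = 11101000 → 3-byte char #2 = E8 A3 92.
Offset 6: leading byte 0xE2 = 11100010 → 3-byte char #3 = E2 B5 BE.
Offset 9: leading byte 0xF3 = 11110011 → 4-byte char #4 = F3 BA 88 87.
Offset 13: leading byte 0xF0 = 11110000 → 4-byte char #5 = F0 90 8C B8.
Offset 17: leading byte 0xE2 = 11100010 → 3-byte char #6 = E2 94 84.
Leading byte 0xE2 = 11100010 matches 1110xxxx → 3-byte sequence.
Byte 1: 0xE2 = 11100010, payload 0010 (4 bits).
Byte 2: 0x94 = 10010100 (10xxxxxx ✓), payload 010100.
Byte 3: 0x84 = 10000100 (10xxxxxx ✓), payload 000100.
Concatenate: 0010010100000100 = 0x2504 (16 bits → U+2504).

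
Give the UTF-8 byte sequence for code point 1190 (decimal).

U+04A6 = 0x4A6 = 1190 decimal. In range U+0080–U+07FF → 2-byte form: 110xxxxx 10xxxxxx.
Binary (11 bits): 10010100110.
Split 5+6: 10010 | 100110.
Byte 1: 11010010 = 0xD2.
Byte 2: 10100110 = 0xA6.

D2 A6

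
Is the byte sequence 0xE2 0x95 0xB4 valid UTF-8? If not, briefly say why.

valid

Leading byte 0xE2 = 11100010 → 3-byte form.
Continuation bytes 0x95=10010101, 0xB4=10110100 all match 10xxxxxx.
Decoded value 0x2574 is ≥ 0x800 (shortest form) and not a surrogate.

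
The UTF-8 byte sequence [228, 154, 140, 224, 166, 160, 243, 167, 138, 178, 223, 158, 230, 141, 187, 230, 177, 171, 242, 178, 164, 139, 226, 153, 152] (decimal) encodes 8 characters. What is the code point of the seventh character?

Offset 0: leading byte 0xE4 = 11100100 → 3-byte char #1 = E4 9A 8C.
Offset 3: leading byte 0xE0 = 11100000 → 3-byte char #2 = E0 A6 A0.
Offset 6: leading byte 0xF3 = 11110011 → 4-byte char #3 = F3 A7 8A B2.
Offset 10: leading byte 0xDF = 11011111 → 2-byte char #4 = DF 9E.
Offset 12: leading byte 0xE6 = 11100110 → 3-byte char #5 = E6 8D BB.
Offset 15: leading byte 0xE6 = 11100110 → 3-byte char #6 = E6 B1 AB.
Offset 18: leading byte 0xF2 = 11110010 → 4-byte char #7 = F2 B2 A4 8B.
Leading byte 0xF2 = 11110010 matches 11110xxx → 4-byte sequence.
Byte 1: 0xF2 = 11110010, payload 010 (3 bits).
Byte 2: 0xB2 = 10110010 (10xxxxxx ✓), payload 110010.
Byte 3: 0xA4 = 10100100 (10xxxxxx ✓), payload 100100.
Byte 4: 0x8B = 10001011 (10xxxxxx ✓), payload 001011.
Concatenate: 010110010100100001011 = 0xB290B (21 bits → U+B290B).

U+B290B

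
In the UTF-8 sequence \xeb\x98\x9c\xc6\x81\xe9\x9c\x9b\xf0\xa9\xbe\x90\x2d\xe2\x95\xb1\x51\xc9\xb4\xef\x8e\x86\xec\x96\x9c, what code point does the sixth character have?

U+2571

Offset 0: leading byte 0xEB = 11101011 → 3-byte char #1 = EB 98 9C.
Offset 3: leading byte 0xC6 = 11000110 → 2-byte char #2 = C6 81.
Offset 5: leading byte 0xE9 = 11101001 → 3-byte char #3 = E9 9C 9B.
Offset 8: leading byte 0xF0 = 11110000 → 4-byte char #4 = F0 A9 BE 90.
Offset 12: leading byte 0x2D = 00101101 → 1-byte char #5 = 2D.
Offset 13: leading byte 0xE2 = 11100010 → 3-byte char #6 = E2 95 B1.
Leading byte 0xE2 = 11100010 matches 1110xxxx → 3-byte sequence.
Byte 1: 0xE2 = 11100010, payload 0010 (4 bits).
Byte 2: 0x95 = 10010101 (10xxxxxx ✓), payload 010101.
Byte 3: 0xB1 = 10110001 (10xxxxxx ✓), payload 110001.
Concatenate: 0010010101110001 = 0x2571 (16 bits → U+2571).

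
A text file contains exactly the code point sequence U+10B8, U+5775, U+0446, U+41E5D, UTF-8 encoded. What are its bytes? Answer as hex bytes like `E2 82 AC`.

U+10B8: 3-byte form → E1 82 B8.
U+5775: 3-byte form → E5 9D B5.
U+0446: 2-byte form → D1 86.
U+41E5D: 4-byte form → F1 81 B9 9D.
Concatenated (12 bytes): E1 82 B8 E5 9D B5 D1 86 F1 81 B9 9D.

E1 82 B8 E5 9D B5 D1 86 F1 81 B9 9D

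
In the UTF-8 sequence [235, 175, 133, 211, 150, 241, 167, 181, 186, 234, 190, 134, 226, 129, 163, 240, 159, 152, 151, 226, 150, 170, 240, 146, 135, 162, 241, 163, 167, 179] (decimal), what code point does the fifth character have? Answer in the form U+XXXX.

Offset 0: leading byte 0xEB = 11101011 → 3-byte char #1 = EB AF 85.
Offset 3: leading byte 0xD3 = 11010011 → 2-byte char #2 = D3 96.
Offset 5: leading byte 0xF1 = 11110001 → 4-byte char #3 = F1 A7 B5 BA.
Offset 9: leading byte 0xEA = 11101010 → 3-byte char #4 = EA BE 86.
Offset 12: leading byte 0xE2 = 11100010 → 3-byte char #5 = E2 81 A3.
Leading byte 0xE2 = 11100010 matches 1110xxxx → 3-byte sequence.
Byte 1: 0xE2 = 11100010, payload 0010 (4 bits).
Byte 2: 0x81 = 10000001 (10xxxxxx ✓), payload 000001.
Byte 3: 0xA3 = 10100011 (10xxxxxx ✓), payload 100011.
Concatenate: 0010000001100011 = 0x2063 (16 bits → U+2063).

U+2063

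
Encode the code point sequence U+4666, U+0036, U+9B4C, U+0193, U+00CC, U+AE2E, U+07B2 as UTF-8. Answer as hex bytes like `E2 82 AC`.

U+4666: 3-byte form → E4 99 A6.
U+0036: 1-byte form → 36.
U+9B4C: 3-byte form → E9 AD 8C.
U+0193: 2-byte form → C6 93.
U+00CC: 2-byte form → C3 8C.
U+AE2E: 3-byte form → EA B8 AE.
U+07B2: 2-byte form → DE B2.
Concatenated (16 bytes): E4 99 A6 36 E9 AD 8C C6 93 C3 8C EA B8 AE DE B2.

E4 99 A6 36 E9 AD 8C C6 93 C3 8C EA B8 AE DE B2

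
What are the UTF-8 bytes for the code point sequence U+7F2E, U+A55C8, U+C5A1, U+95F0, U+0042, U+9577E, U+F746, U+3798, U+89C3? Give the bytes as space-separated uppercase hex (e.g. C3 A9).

E7 BC AE F2 A5 97 88 EC 96 A1 E9 97 B0 42 F2 95 9D BE EF 9D 86 E3 9E 98 E8 A7 83

U+7F2E: 3-byte form → E7 BC AE.
U+A55C8: 4-byte form → F2 A5 97 88.
U+C5A1: 3-byte form → EC 96 A1.
U+95F0: 3-byte form → E9 97 B0.
U+0042: 1-byte form → 42.
U+9577E: 4-byte form → F2 95 9D BE.
U+F746: 3-byte form → EF 9D 86.
U+3798: 3-byte form → E3 9E 98.
U+89C3: 3-byte form → E8 A7 83.
Concatenated (27 bytes): E7 BC AE F2 A5 97 88 EC 96 A1 E9 97 B0 42 F2 95 9D BE EF 9D 86 E3 9E 98 E8 A7 83.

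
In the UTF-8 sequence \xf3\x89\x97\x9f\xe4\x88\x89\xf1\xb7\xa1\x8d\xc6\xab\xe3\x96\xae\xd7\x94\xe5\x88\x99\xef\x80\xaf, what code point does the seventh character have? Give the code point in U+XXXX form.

U+5219

Offset 0: leading byte 0xF3 = 11110011 → 4-byte char #1 = F3 89 97 9F.
Offset 4: leading byte 0xE4 = 11100100 → 3-byte char #2 = E4 88 89.
Offset 7: leading byte 0xF1 = 11110001 → 4-byte char #3 = F1 B7 A1 8D.
Offset 11: leading byte 0xC6 = 11000110 → 2-byte char #4 = C6 AB.
Offset 13: leading byte 0xE3 = 11100011 → 3-byte char #5 = E3 96 AE.
Offset 16: leading byte 0xD7 = 11010111 → 2-byte char #6 = D7 94.
Offset 18: leading byte 0xE5 = 11100101 → 3-byte char #7 = E5 88 99.
Leading byte 0xE5 = 11100101 matches 1110xxxx → 3-byte sequence.
Byte 1: 0xE5 = 11100101, payload 0101 (4 bits).
Byte 2: 0x88 = 10001000 (10xxxxxx ✓), payload 001000.
Byte 3: 0x99 = 10011001 (10xxxxxx ✓), payload 011001.
Concatenate: 0101001000011001 = 0x5219 (16 bits → U+5219).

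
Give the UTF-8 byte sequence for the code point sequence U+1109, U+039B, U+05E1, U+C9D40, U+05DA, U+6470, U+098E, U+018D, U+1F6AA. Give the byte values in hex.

U+1109: 3-byte form → E1 84 89.
U+039B: 2-byte form → CE 9B.
U+05E1: 2-byte form → D7 A1.
U+C9D40: 4-byte form → F3 89 B5 80.
U+05DA: 2-byte form → D7 9A.
U+6470: 3-byte form → E6 91 B0.
U+098E: 3-byte form → E0 A6 8E.
U+018D: 2-byte form → C6 8D.
U+1F6AA: 4-byte form → F0 9F 9A AA.
Concatenated (25 bytes): E1 84 89 CE 9B D7 A1 F3 89 B5 80 D7 9A E6 91 B0 E0 A6 8E C6 8D F0 9F 9A AA.

E1 84 89 CE 9B D7 A1 F3 89 B5 80 D7 9A E6 91 B0 E0 A6 8E C6 8D F0 9F 9A AA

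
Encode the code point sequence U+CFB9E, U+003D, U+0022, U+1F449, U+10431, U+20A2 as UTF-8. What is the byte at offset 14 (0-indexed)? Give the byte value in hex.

0xE2

U+CFB9E → 4-byte form F3 8F AE 9E at offsets 0–3.
U+003D → 1-byte form 3D at offsets 4–4.
U+0022 → 1-byte form 22 at offsets 5–5.
U+1F449 → 4-byte form F0 9F 91 89 at offsets 6–9.
U+10431 → 4-byte form F0 90 90 B1 at offsets 10–13.
U+20A2 → 3-byte form E2 82 A2 at offsets 14–16.
Offset 14 falls in char 6's range; it's byte 1 of E2 82 A2 = 0xE2.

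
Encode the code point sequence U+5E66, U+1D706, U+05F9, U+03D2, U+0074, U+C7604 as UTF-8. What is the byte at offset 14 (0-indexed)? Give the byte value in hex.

0x98

U+5E66 → 3-byte form E5 B9 A6 at offsets 0–2.
U+1D706 → 4-byte form F0 9D 9C 86 at offsets 3–6.
U+05F9 → 2-byte form D7 B9 at offsets 7–8.
U+03D2 → 2-byte form CF 92 at offsets 9–10.
U+0074 → 1-byte form 74 at offsets 11–11.
U+C7604 → 4-byte form F3 87 98 84 at offsets 12–15.
Offset 14 falls in char 6's range; it's byte 3 of F3 87 98 84 = 0x98.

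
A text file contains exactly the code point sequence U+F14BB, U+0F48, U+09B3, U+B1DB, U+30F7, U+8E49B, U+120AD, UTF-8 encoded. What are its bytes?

U+F14BB: 4-byte form → F3 B1 92 BB.
U+0F48: 3-byte form → E0 BD 88.
U+09B3: 3-byte form → E0 A6 B3.
U+B1DB: 3-byte form → EB 87 9B.
U+30F7: 3-byte form → E3 83 B7.
U+8E49B: 4-byte form → F2 8E 92 9B.
U+120AD: 4-byte form → F0 92 82 AD.
Concatenated (24 bytes): F3 B1 92 BB E0 BD 88 E0 A6 B3 EB 87 9B E3 83 B7 F2 8E 92 9B F0 92 82 AD.

F3 B1 92 BB E0 BD 88 E0 A6 B3 EB 87 9B E3 83 B7 F2 8E 92 9B F0 92 82 AD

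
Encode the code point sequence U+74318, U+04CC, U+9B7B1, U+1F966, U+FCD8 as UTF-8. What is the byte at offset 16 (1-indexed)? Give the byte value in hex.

0xB3

1-indexed offset 16 is 0-indexed offset 15.
U+74318 → 4-byte form F1 B4 8C 98 at offsets 0–3.
U+04CC → 2-byte form D3 8C at offsets 4–5.
U+9B7B1 → 4-byte form F2 9B 9E B1 at offsets 6–9.
U+1F966 → 4-byte form F0 9F A5 A6 at offsets 10–13.
U+FCD8 → 3-byte form EF B3 98 at offsets 14–16.
Offset 15 falls in char 5's range; it's byte 2 of EF B3 98 = 0xB3.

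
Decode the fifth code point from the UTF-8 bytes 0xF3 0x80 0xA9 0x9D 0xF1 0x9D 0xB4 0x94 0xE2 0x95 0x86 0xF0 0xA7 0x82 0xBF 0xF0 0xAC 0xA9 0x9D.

Offset 0: leading byte 0xF3 = 11110011 → 4-byte char #1 = F3 80 A9 9D.
Offset 4: leading byte 0xF1 = 11110001 → 4-byte char #2 = F1 9D B4 94.
Offset 8: leading byte 0xE2 = 11100010 → 3-byte char #3 = E2 95 86.
Offset 11: leading byte 0xF0 = 11110000 → 4-byte char #4 = F0 A7 82 BF.
Offset 15: leading byte 0xF0 = 11110000 → 4-byte char #5 = F0 AC A9 9D.
Leading byte 0xF0 = 11110000 matches 11110xxx → 4-byte sequence.
Byte 1: 0xF0 = 11110000, payload 000 (3 bits).
Byte 2: 0xAC = 10101100 (10xxxxxx ✓), payload 101100.
Byte 3: 0xA9 = 10101001 (10xxxxxx ✓), payload 101001.
Byte 4: 0x9D = 10011101 (10xxxxxx ✓), payload 011101.
Concatenate: 000101100101001011101 = 0x2CA5D (21 bits → U+2CA5D).

U+2CA5D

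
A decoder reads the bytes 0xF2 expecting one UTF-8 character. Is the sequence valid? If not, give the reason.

invalid (sequence truncated)

Leading byte 0xF2 = 11110010 → 4-byte form, but only 1 byte is present.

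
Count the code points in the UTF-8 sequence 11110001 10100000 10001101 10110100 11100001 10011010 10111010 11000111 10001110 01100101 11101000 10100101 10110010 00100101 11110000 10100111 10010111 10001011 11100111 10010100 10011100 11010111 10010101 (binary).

Byte at offset 0: 0xF1 = 11110001 → 4-byte char (#1). Advance 4.
Byte at offset 4: 0xE1 = 11100001 → 3-byte char (#2). Advance 3.
Byte at offset 7: 0xC7 = 11000111 → 2-byte char (#3). Advance 2.
Byte at offset 9: 0x65 = 01100101 → 1-byte char (#4). Advance 1.
Byte at offset 10: 0xE8 = 11101000 → 3-byte char (#5). Advance 3.
Byte at offset 13: 0x25 = 00100101 → 1-byte char (#6). Advance 1.
Byte at offset 14: 0xF0 = 11110000 → 4-byte char (#7). Advance 4.
Byte at offset 18: 0xE7 = 11100111 → 3-byte char (#8). Advance 3.
Byte at offset 21: 0xD7 = 11010111 → 2-byte char (#9). Advance 2.
Reached end at offset 23 after 9 code points.

9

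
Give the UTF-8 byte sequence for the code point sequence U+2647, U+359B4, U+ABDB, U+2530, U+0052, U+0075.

U+2647: 3-byte form → E2 99 87.
U+359B4: 4-byte form → F0 B5 A6 B4.
U+ABDB: 3-byte form → EA AF 9B.
U+2530: 3-byte form → E2 94 B0.
U+0052: 1-byte form → 52.
U+0075: 1-byte form → 75.
Concatenated (15 bytes): E2 99 87 F0 B5 A6 B4 EA AF 9B E2 94 B0 52 75.

E2 99 87 F0 B5 A6 B4 EA AF 9B E2 94 B0 52 75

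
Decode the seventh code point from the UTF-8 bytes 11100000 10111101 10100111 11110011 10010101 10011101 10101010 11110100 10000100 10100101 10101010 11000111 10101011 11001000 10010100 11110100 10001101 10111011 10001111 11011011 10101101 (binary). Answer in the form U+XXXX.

Offset 0: leading byte 0xE0 = 11100000 → 3-byte char #1 = E0 BD A7.
Offset 3: leading byte 0xF3 = 11110011 → 4-byte char #2 = F3 95 9D AA.
Offset 7: leading byte 0xF4 = 11110100 → 4-byte char #3 = F4 84 A5 AA.
Offset 11: leading byte 0xC7 = 11000111 → 2-byte char #4 = C7 AB.
Offset 13: leading byte 0xC8 = 11001000 → 2-byte char #5 = C8 94.
Offset 15: leading byte 0xF4 = 11110100 → 4-byte char #6 = F4 8D BB 8F.
Offset 19: leading byte 0xDB = 11011011 → 2-byte char #7 = DB AD.
Leading byte 0xDB = 11011011 matches 110xxxxx → 2-byte sequence.
Byte 1: 0xDB = 11011011, payload 11011 (5 bits).
Byte 2: 0xAD = 10101101 (10xxxxxx ✓), payload 101101.
Concatenate: 11011101101 = 0x6ED (11 bits → U+06ED).

U+06ED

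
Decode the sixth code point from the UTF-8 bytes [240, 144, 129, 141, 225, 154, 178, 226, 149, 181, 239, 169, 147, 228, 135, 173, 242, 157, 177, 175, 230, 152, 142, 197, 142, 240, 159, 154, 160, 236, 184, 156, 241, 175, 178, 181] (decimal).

U+9DC6F

Offset 0: leading byte 0xF0 = 11110000 → 4-byte char #1 = F0 90 81 8D.
Offset 4: leading byte 0xE1 = 11100001 → 3-byte char #2 = E1 9A B2.
Offset 7: leading byte 0xE2 = 11100010 → 3-byte char #3 = E2 95 B5.
Offset 10: leading byte 0xEF = 11101111 → 3-byte char #4 = EF A9 93.
Offset 13: leading byte 0xE4 = 11100100 → 3-byte char #5 = E4 87 AD.
Offset 16: leading byte 0xF2 = 11110010 → 4-byte char #6 = F2 9D B1 AF.
Leading byte 0xF2 = 11110010 matches 11110xxx → 4-byte sequence.
Byte 1: 0xF2 = 11110010, payload 010 (3 bits).
Byte 2: 0x9D = 10011101 (10xxxxxx ✓), payload 011101.
Byte 3: 0xB1 = 10110001 (10xxxxxx ✓), payload 110001.
Byte 4: 0xAF = 10101111 (10xxxxxx ✓), payload 101111.
Concatenate: 010011101110001101111 = 0x9DC6F (21 bits → U+9DC6F).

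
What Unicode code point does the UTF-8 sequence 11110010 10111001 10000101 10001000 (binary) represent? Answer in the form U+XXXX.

Leading byte 0xF2 = 11110010 matches 11110xxx → 4-byte sequence.
Byte 1: 0xF2 = 11110010, payload 010 (3 bits).
Byte 2: 0xB9 = 10111001 (10xxxxxx ✓), payload 111001.
Byte 3: 0x85 = 10000101 (10xxxxxx ✓), payload 000101.
Byte 4: 0x88 = 10001000 (10xxxxxx ✓), payload 001000.
Concatenate: 010111001000101001000 = 0xB9148 (21 bits → U+B9148).

U+B9148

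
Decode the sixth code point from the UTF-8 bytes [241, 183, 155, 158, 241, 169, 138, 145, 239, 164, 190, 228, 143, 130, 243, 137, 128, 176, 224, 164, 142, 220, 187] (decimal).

U+090E

Offset 0: leading byte 0xF1 = 11110001 → 4-byte char #1 = F1 B7 9B 9E.
Offset 4: leading byte 0xF1 = 11110001 → 4-byte char #2 = F1 A9 8A 91.
Offset 8: leading byte 0xEF = 11101111 → 3-byte char #3 = EF A4 BE.
Offset 11: leading byte 0xE4 = 11100100 → 3-byte char #4 = E4 8F 82.
Offset 14: leading byte 0xF3 = 11110011 → 4-byte char #5 = F3 89 80 B0.
Offset 18: leading byte 0xE0 = 11100000 → 3-byte char #6 = E0 A4 8E.
Leading byte 0xE0 = 11100000 matches 1110xxxx → 3-byte sequence.
Byte 1: 0xE0 = 11100000, payload 0000 (4 bits).
Byte 2: 0xA4 = 10100100 (10xxxxxx ✓), payload 100100.
Byte 3: 0x8E = 10001110 (10xxxxxx ✓), payload 001110.
Concatenate: 0000100100001110 = 0x90E (16 bits → U+090E).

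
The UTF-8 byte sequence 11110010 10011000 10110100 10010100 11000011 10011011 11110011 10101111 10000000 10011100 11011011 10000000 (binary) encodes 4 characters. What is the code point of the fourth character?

U+06C0

Offset 0: leading byte 0xF2 = 11110010 → 4-byte char #1 = F2 98 B4 94.
Offset 4: leading byte 0xC3 = 11000011 → 2-byte char #2 = C3 9B.
Offset 6: leading byte 0xF3 = 11110011 → 4-byte char #3 = F3 AF 80 9C.
Offset 10: leading byte 0xDB = 11011011 → 2-byte char #4 = DB 80.
Leading byte 0xDB = 11011011 matches 110xxxxx → 2-byte sequence.
Byte 1: 0xDB = 11011011, payload 11011 (5 bits).
Byte 2: 0x80 = 10000000 (10xxxxxx ✓), payload 000000.
Concatenate: 11011000000 = 0x6C0 (11 bits → U+06C0).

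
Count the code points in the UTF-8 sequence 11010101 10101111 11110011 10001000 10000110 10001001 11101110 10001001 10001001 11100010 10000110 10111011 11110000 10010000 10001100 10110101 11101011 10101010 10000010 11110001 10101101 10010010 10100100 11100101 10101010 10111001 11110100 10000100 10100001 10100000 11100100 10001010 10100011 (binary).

10

Byte at offset 0: 0xD5 = 11010101 → 2-byte char (#1). Advance 2.
Byte at offset 2: 0xF3 = 11110011 → 4-byte char (#2). Advance 4.
Byte at offset 6: 0xEE = 11101110 → 3-byte char (#3). Advance 3.
Byte at offset 9: 0xE2 = 11100010 → 3-byte char (#4). Advance 3.
Byte at offset 12: 0xF0 = 11110000 → 4-byte char (#5). Advance 4.
Byte at offset 16: 0xEB = 11101011 → 3-byte char (#6). Advance 3.
Byte at offset 19: 0xF1 = 11110001 → 4-byte char (#7). Advance 4.
Byte at offset 23: 0xE5 = 11100101 → 3-byte char (#8). Advance 3.
Byte at offset 26: 0xF4 = 11110100 → 4-byte char (#9). Advance 4.
Byte at offset 30: 0xE4 = 11100100 → 3-byte char (#10). Advance 3.
Reached end at offset 33 after 10 code points.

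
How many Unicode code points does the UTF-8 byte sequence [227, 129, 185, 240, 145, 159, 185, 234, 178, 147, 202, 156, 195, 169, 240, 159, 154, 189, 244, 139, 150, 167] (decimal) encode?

7

Byte at offset 0: 0xE3 = 11100011 → 3-byte char (#1). Advance 3.
Byte at offset 3: 0xF0 = 11110000 → 4-byte char (#2). Advance 4.
Byte at offset 7: 0xEA = 11101010 → 3-byte char (#3). Advance 3.
Byte at offset 10: 0xCA = 11001010 → 2-byte char (#4). Advance 2.
Byte at offset 12: 0xC3 = 11000011 → 2-byte char (#5). Advance 2.
Byte at offset 14: 0xF0 = 11110000 → 4-byte char (#6). Advance 4.
Byte at offset 18: 0xF4 = 11110100 → 4-byte char (#7). Advance 4.
Reached end at offset 22 after 7 code points.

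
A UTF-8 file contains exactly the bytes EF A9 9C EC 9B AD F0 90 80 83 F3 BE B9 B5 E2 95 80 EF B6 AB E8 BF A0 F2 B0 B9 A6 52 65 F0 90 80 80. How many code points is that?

Byte at offset 0: 0xEF = 11101111 → 3-byte char (#1). Advance 3.
Byte at offset 3: 0xEC = 11101100 → 3-byte char (#2). Advance 3.
Byte at offset 6: 0xF0 = 11110000 → 4-byte char (#3). Advance 4.
Byte at offset 10: 0xF3 = 11110011 → 4-byte char (#4). Advance 4.
Byte at offset 14: 0xE2 = 11100010 → 3-byte char (#5). Advance 3.
Byte at offset 17: 0xEF = 11101111 → 3-byte char (#6). Advance 3.
Byte at offset 20: 0xE8 = 11101000 → 3-byte char (#7). Advance 3.
Byte at offset 23: 0xF2 = 11110010 → 4-byte char (#8). Advance 4.
Byte at offset 27: 0x52 = 01010010 → 1-byte char (#9). Advance 1.
Byte at offset 28: 0x65 = 01100101 → 1-byte char (#10). Advance 1.
Byte at offset 29: 0xF0 = 11110000 → 4-byte char (#11). Advance 4.
Reached end at offset 33 after 11 code points.

11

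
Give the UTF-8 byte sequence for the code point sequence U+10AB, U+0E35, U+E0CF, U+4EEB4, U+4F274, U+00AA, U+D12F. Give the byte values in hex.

U+10AB: 3-byte form → E1 82 AB.
U+0E35: 3-byte form → E0 B8 B5.
U+E0CF: 3-byte form → EE 83 8F.
U+4EEB4: 4-byte form → F1 8E BA B4.
U+4F274: 4-byte form → F1 8F 89 B4.
U+00AA: 2-byte form → C2 AA.
U+D12F: 3-byte form → ED 84 AF.
Concatenated (22 bytes): E1 82 AB E0 B8 B5 EE 83 8F F1 8E BA B4 F1 8F 89 B4 C2 AA ED 84 AF.

E1 82 AB E0 B8 B5 EE 83 8F F1 8E BA B4 F1 8F 89 B4 C2 AA ED 84 AF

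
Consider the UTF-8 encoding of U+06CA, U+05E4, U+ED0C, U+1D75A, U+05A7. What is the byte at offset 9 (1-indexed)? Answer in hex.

0x9D

1-indexed offset 9 is 0-indexed offset 8.
U+06CA → 2-byte form DB 8A at offsets 0–1.
U+05E4 → 2-byte form D7 A4 at offsets 2–3.
U+ED0C → 3-byte form EE B4 8C at offsets 4–6.
U+1D75A → 4-byte form F0 9D 9D 9A at offsets 7–10.
Offset 8 falls in char 4's range; it's byte 2 of F0 9D 9D 9A = 0x9D.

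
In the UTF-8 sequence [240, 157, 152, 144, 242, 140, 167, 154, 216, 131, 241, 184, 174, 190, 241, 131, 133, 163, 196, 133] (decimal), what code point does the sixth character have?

U+0105

Offset 0: leading byte 0xF0 = 11110000 → 4-byte char #1 = F0 9D 98 90.
Offset 4: leading byte 0xF2 = 11110010 → 4-byte char #2 = F2 8C A7 9A.
Offset 8: leading byte 0xD8 = 11011000 → 2-byte char #3 = D8 83.
Offset 10: leading byte 0xF1 = 11110001 → 4-byte char #4 = F1 B8 AE BE.
Offset 14: leading byte 0xF1 = 11110001 → 4-byte char #5 = F1 83 85 A3.
Offset 18: leading byte 0xC4 = 11000100 → 2-byte char #6 = C4 85.
Leading byte 0xC4 = 11000100 matches 110xxxxx → 2-byte sequence.
Byte 1: 0xC4 = 11000100, payload 00100 (5 bits).
Byte 2: 0x85 = 10000101 (10xxxxxx ✓), payload 000101.
Concatenate: 00100000101 = 0x105 (11 bits → U+0105).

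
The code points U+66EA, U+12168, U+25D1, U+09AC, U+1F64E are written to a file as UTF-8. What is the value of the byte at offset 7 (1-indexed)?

1-indexed offset 7 is 0-indexed offset 6.
U+66EA → 3-byte form E6 9B AA at offsets 0–2.
U+12168 → 4-byte form F0 92 85 A8 at offsets 3–6.
Offset 6 falls in char 2's range; it's byte 4 of F0 92 85 A8 = 0xA8.

0xA8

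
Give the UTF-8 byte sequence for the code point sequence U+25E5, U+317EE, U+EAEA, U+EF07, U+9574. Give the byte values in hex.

E2 97 A5 F0 B1 9F AE EE AB AA EE BC 87 E9 95 B4

U+25E5: 3-byte form → E2 97 A5.
U+317EE: 4-byte form → F0 B1 9F AE.
U+EAEA: 3-byte form → EE AB AA.
U+EF07: 3-byte form → EE BC 87.
U+9574: 3-byte form → E9 95 B4.
Concatenated (16 bytes): E2 97 A5 F0 B1 9F AE EE AB AA EE BC 87 E9 95 B4.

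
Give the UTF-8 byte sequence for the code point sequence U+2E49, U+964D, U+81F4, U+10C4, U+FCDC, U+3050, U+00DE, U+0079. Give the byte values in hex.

E2 B9 89 E9 99 8D E8 87 B4 E1 83 84 EF B3 9C E3 81 90 C3 9E 79

U+2E49: 3-byte form → E2 B9 89.
U+964D: 3-byte form → E9 99 8D.
U+81F4: 3-byte form → E8 87 B4.
U+10C4: 3-byte form → E1 83 84.
U+FCDC: 3-byte form → EF B3 9C.
U+3050: 3-byte form → E3 81 90.
U+00DE: 2-byte form → C3 9E.
U+0079: 1-byte form → 79.
Concatenated (21 bytes): E2 B9 89 E9 99 8D E8 87 B4 E1 83 84 EF B3 9C E3 81 90 C3 9E 79.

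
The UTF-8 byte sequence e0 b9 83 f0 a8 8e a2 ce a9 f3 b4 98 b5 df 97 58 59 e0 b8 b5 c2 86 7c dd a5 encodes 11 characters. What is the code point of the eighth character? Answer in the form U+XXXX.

U+0E35

Offset 0: leading byte 0xE0 = 11100000 → 3-byte char #1 = E0 B9 83.
Offset 3: leading byte 0xF0 = 11110000 → 4-byte char #2 = F0 A8 8E A2.
Offset 7: leading byte 0xCE = 11001110 → 2-byte char #3 = CE A9.
Offset 9: leading byte 0xF3 = 11110011 → 4-byte char #4 = F3 B4 98 B5.
Offset 13: leading byte 0xDF = 11011111 → 2-byte char #5 = DF 97.
Offset 15: leading byte 0x58 = 01011000 → 1-byte char #6 = 58.
Offset 16: leading byte 0x59 = 01011001 → 1-byte char #7 = 59.
Offset 17: leading byte 0xE0 = 11100000 → 3-byte char #8 = E0 B8 B5.
Leading byte 0xE0 = 11100000 matches 1110xxxx → 3-byte sequence.
Byte 1: 0xE0 = 11100000, payload 0000 (4 bits).
Byte 2: 0xB8 = 10111000 (10xxxxxx ✓), payload 111000.
Byte 3: 0xB5 = 10110101 (10xxxxxx ✓), payload 110101.
Concatenate: 0000111000110101 = 0xE35 (16 bits → U+0E35).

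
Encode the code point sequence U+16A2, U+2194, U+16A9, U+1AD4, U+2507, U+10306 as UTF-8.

U+16A2: 3-byte form → E1 9A A2.
U+2194: 3-byte form → E2 86 94.
U+16A9: 3-byte form → E1 9A A9.
U+1AD4: 3-byte form → E1 AB 94.
U+2507: 3-byte form → E2 94 87.
U+10306: 4-byte form → F0 90 8C 86.
Concatenated (19 bytes): E1 9A A2 E2 86 94 E1 9A A9 E1 AB 94 E2 94 87 F0 90 8C 86.

E1 9A A2 E2 86 94 E1 9A A9 E1 AB 94 E2 94 87 F0 90 8C 86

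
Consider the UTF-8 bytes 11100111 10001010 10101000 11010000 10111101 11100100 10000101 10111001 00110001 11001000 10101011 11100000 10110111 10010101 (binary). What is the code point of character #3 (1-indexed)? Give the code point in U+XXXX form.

U+4179

Offset 0: leading byte 0xE7 = 11100111 → 3-byte char #1 = E7 8A A8.
Offset 3: leading byte 0xD0 = 11010000 → 2-byte char #2 = D0 BD.
Offset 5: leading byte 0xE4 = 11100100 → 3-byte char #3 = E4 85 B9.
Leading byte 0xE4 = 11100100 matches 1110xxxx → 3-byte sequence.
Byte 1: 0xE4 = 11100100, payload 0100 (4 bits).
Byte 2: 0x85 = 10000101 (10xxxxxx ✓), payload 000101.
Byte 3: 0xB9 = 10111001 (10xxxxxx ✓), payload 111001.
Concatenate: 0100000101111001 = 0x4179 (16 bits → U+4179).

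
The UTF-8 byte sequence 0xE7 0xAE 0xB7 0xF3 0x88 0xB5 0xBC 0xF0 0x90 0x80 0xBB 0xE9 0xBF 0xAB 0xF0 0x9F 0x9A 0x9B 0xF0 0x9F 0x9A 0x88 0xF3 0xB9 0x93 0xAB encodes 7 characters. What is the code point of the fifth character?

U+1F69B

Offset 0: leading byte 0xE7 = 11100111 → 3-byte char #1 = E7 AE B7.
Offset 3: leading byte 0xF3 = 11110011 → 4-byte char #2 = F3 88 B5 BC.
Offset 7: leading byte 0xF0 = 11110000 → 4-byte char #3 = F0 90 80 BB.
Offset 11: leading byte 0xE9 = 11101001 → 3-byte char #4 = E9 BF AB.
Offset 14: leading byte 0xF0 = 11110000 → 4-byte char #5 = F0 9F 9A 9B.
Leading byte 0xF0 = 11110000 matches 11110xxx → 4-byte sequence.
Byte 1: 0xF0 = 11110000, payload 000 (3 bits).
Byte 2: 0x9F = 10011111 (10xxxxxx ✓), payload 011111.
Byte 3: 0x9A = 10011010 (10xxxxxx ✓), payload 011010.
Byte 4: 0x9B = 10011011 (10xxxxxx ✓), payload 011011.
Concatenate: 000011111011010011011 = 0x1F69B (21 bits → U+1F69B).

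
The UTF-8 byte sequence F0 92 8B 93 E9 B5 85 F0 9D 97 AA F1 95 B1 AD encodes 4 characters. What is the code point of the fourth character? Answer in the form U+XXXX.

U+55C6D

Offset 0: leading byte 0xF0 = 11110000 → 4-byte char #1 = F0 92 8B 93.
Offset 4: leading byte 0xE9 = 11101001 → 3-byte char #2 = E9 B5 85.
Offset 7: leading byte 0xF0 = 11110000 → 4-byte char #3 = F0 9D 97 AA.
Offset 11: leading byte 0xF1 = 11110001 → 4-byte char #4 = F1 95 B1 AD.
Leading byte 0xF1 = 11110001 matches 11110xxx → 4-byte sequence.
Byte 1: 0xF1 = 11110001, payload 001 (3 bits).
Byte 2: 0x95 = 10010101 (10xxxxxx ✓), payload 010101.
Byte 3: 0xB1 = 10110001 (10xxxxxx ✓), payload 110001.
Byte 4: 0xAD = 10101101 (10xxxxxx ✓), payload 101101.
Concatenate: 001010101110001101101 = 0x55C6D (21 bits → U+55C6D).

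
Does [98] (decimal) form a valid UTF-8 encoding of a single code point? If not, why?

Leading byte 0x62 = 01100010 → 1-byte form.

valid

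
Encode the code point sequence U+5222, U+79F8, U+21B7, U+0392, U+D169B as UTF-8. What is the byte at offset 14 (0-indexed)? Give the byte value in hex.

0x9B

U+5222 → 3-byte form E5 88 A2 at offsets 0–2.
U+79F8 → 3-byte form E7 A7 B8 at offsets 3–5.
U+21B7 → 3-byte form E2 86 B7 at offsets 6–8.
U+0392 → 2-byte form CE 92 at offsets 9–10.
U+D169B → 4-byte form F3 91 9A 9B at offsets 11–14.
Offset 14 falls in char 5's range; it's byte 4 of F3 91 9A 9B = 0x9B.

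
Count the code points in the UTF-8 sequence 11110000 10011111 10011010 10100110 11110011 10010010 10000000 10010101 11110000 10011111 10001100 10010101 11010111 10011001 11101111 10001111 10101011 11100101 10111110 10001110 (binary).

6

Byte at offset 0: 0xF0 = 11110000 → 4-byte char (#1). Advance 4.
Byte at offset 4: 0xF3 = 11110011 → 4-byte char (#2). Advance 4.
Byte at offset 8: 0xF0 = 11110000 → 4-byte char (#3). Advance 4.
Byte at offset 12: 0xD7 = 11010111 → 2-byte char (#4). Advance 2.
Byte at offset 14: 0xEF = 11101111 → 3-byte char (#5). Advance 3.
Byte at offset 17: 0xE5 = 11100101 → 3-byte char (#6). Advance 3.
Reached end at offset 20 after 6 code points.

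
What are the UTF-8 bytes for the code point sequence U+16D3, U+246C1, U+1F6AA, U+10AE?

E1 9B 93 F0 A4 9B 81 F0 9F 9A AA E1 82 AE

U+16D3: 3-byte form → E1 9B 93.
U+246C1: 4-byte form → F0 A4 9B 81.
U+1F6AA: 4-byte form → F0 9F 9A AA.
U+10AE: 3-byte form → E1 82 AE.
Concatenated (14 bytes): E1 9B 93 F0 A4 9B 81 F0 9F 9A AA E1 82 AE.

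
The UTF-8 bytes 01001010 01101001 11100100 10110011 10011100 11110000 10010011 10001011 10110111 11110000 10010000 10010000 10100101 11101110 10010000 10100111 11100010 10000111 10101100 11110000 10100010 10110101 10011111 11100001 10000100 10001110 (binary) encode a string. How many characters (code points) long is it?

Byte at offset 0: 0x4A = 01001010 → 1-byte char (#1). Advance 1.
Byte at offset 1: 0x69 = 01101001 → 1-byte char (#2). Advance 1.
Byte at offset 2: 0xE4 = 11100100 → 3-byte char (#3). Advance 3.
Byte at offset 5: 0xF0 = 11110000 → 4-byte char (#4). Advance 4.
Byte at offset 9: 0xF0 = 11110000 → 4-byte char (#5). Advance 4.
Byte at offset 13: 0xEE = 11101110 → 3-byte char (#6). Advance 3.
Byte at offset 16: 0xE2 = 11100010 → 3-byte char (#7). Advance 3.
Byte at offset 19: 0xF0 = 11110000 → 4-byte char (#8). Advance 4.
Byte at offset 23: 0xE1 = 11100001 → 3-byte char (#9). Advance 3.
Reached end at offset 26 after 9 code points.

9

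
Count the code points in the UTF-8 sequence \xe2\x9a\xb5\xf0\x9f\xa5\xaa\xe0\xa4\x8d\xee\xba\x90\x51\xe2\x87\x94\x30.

Byte at offset 0: 0xE2 = 11100010 → 3-byte char (#1). Advance 3.
Byte at offset 3: 0xF0 = 11110000 → 4-byte char (#2). Advance 4.
Byte at offset 7: 0xE0 = 11100000 → 3-byte char (#3). Advance 3.
Byte at offset 10: 0xEE = 11101110 → 3-byte char (#4). Advance 3.
Byte at offset 13: 0x51 = 01010001 → 1-byte char (#5). Advance 1.
Byte at offset 14: 0xE2 = 11100010 → 3-byte char (#6). Advance 3.
Byte at offset 17: 0x30 = 00110000 → 1-byte char (#7). Advance 1.
Reached end at offset 18 after 7 code points.

7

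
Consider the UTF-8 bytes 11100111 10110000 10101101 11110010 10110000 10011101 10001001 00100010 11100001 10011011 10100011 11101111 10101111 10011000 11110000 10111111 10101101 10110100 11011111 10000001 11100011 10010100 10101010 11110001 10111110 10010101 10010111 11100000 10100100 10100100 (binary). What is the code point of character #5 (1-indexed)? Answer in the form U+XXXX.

U+FBD8

Offset 0: leading byte 0xE7 = 11100111 → 3-byte char #1 = E7 B0 AD.
Offset 3: leading byte 0xF2 = 11110010 → 4-byte char #2 = F2 B0 9D 89.
Offset 7: leading byte 0x22 = 00100010 → 1-byte char #3 = 22.
Offset 8: leading byte 0xE1 = 11100001 → 3-byte char #4 = E1 9B A3.
Offset 11: leading byte 0xEF = 11101111 → 3-byte char #5 = EF AF 98.
Leading byte 0xEF = 11101111 matches 1110xxxx → 3-byte sequence.
Byte 1: 0xEF = 11101111, payload 1111 (4 bits).
Byte 2: 0xAF = 10101111 (10xxxxxx ✓), payload 101111.
Byte 3: 0x98 = 10011000 (10xxxxxx ✓), payload 011000.
Concatenate: 1111101111011000 = 0xFBD8 (16 bits → U+FBD8).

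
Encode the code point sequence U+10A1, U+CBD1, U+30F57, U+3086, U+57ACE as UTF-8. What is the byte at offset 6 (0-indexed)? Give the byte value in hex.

0xF0

U+10A1 → 3-byte form E1 82 A1 at offsets 0–2.
U+CBD1 → 3-byte form EC AF 91 at offsets 3–5.
U+30F57 → 4-byte form F0 B0 BD 97 at offsets 6–9.
Offset 6 falls in char 3's range; it's byte 1 of F0 B0 BD 97 = 0xF0.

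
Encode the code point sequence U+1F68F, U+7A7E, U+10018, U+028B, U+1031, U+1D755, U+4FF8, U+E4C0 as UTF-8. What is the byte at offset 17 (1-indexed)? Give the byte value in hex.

0xF0

1-indexed offset 17 is 0-indexed offset 16.
U+1F68F → 4-byte form F0 9F 9A 8F at offsets 0–3.
U+7A7E → 3-byte form E7 A9 BE at offsets 4–6.
U+10018 → 4-byte form F0 90 80 98 at offsets 7–10.
U+028B → 2-byte form CA 8B at offsets 11–12.
U+1031 → 3-byte form E1 80 B1 at offsets 13–15.
U+1D755 → 4-byte form F0 9D 9D 95 at offsets 16–19.
Offset 16 falls in char 6's range; it's byte 1 of F0 9D 9D 95 = 0xF0.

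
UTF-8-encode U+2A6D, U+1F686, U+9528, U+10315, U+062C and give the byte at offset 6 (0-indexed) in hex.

U+2A6D → 3-byte form E2 A9 AD at offsets 0–2.
U+1F686 → 4-byte form F0 9F 9A 86 at offsets 3–6.
Offset 6 falls in char 2's range; it's byte 4 of F0 9F 9A 86 = 0x86.

0x86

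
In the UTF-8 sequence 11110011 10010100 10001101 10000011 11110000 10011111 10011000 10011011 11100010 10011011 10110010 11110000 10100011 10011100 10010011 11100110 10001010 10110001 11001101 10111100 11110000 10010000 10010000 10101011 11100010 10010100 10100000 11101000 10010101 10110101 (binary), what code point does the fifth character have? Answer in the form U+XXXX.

Offset 0: leading byte 0xF3 = 11110011 → 4-byte char #1 = F3 94 8D 83.
Offset 4: leading byte 0xF0 = 11110000 → 4-byte char #2 = F0 9F 98 9B.
Offset 8: leading byte 0xE2 = 11100010 → 3-byte char #3 = E2 9B B2.
Offset 11: leading byte 0xF0 = 11110000 → 4-byte char #4 = F0 A3 9C 93.
Offset 15: leading byte 0xE6 = 11100110 → 3-byte char #5 = E6 8A B1.
Leading byte 0xE6 = 11100110 matches 1110xxxx → 3-byte sequence.
Byte 1: 0xE6 = 11100110, payload 0110 (4 bits).
Byte 2: 0x8A = 10001010 (10xxxxxx ✓), payload 001010.
Byte 3: 0xB1 = 10110001 (10xxxxxx ✓), payload 110001.
Concatenate: 0110001010110001 = 0x62B1 (16 bits → U+62B1).

U+62B1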